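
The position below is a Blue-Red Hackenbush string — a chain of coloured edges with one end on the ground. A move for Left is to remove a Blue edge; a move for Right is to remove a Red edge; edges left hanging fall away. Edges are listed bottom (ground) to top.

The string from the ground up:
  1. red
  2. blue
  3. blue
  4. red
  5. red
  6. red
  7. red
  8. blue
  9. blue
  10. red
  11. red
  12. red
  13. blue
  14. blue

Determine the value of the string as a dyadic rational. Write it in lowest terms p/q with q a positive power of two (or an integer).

Recurse on prefixes of the 14-edge string red blue blue red red red red blue blue red red red blue blue:
step 1: add red to get r; options L={ · } R={ 0 } — -1
step 2: add blue to get rb; options L={ -1 } R={ 0 } — -1/2
step 3: add blue to get rbb; options L={ -1 -1/2 } R={ 0 } — -1/4
step 4: add red to get rbbr; options L={ -1 -1/2 } R={ -1/4 0 } — -3/8
step 5: add red to get rbbrr; options L={ -1 -1/2 } R={ -3/8 -1/4 0 } — -7/16
step 6: add red to get rbbrrr; options L={ -1 -1/2 } R={ -7/16 -3/8 -1/4 0 } — -15/32
step 7: add red to get rbbrrrr; options L={ -1 -1/2 } R={ -15/32 -7/16 -3/8 -1/4 0 } — -31/64
step 8: add blue to get rbbrrrrb; options L={ -1 -1/2 -31/64 } R={ -15/32 -7/16 -3/8 -1/4 0 } — -61/128
step 9: add blue to get rbbrrrrbb; options L={ -1 -1/2 -31/64 -61/128 } R={ -15/32 -7/16 -3/8 -1/4 0 } — -121/256
step 10: add red to get rbbrrrrbbr; options L={ -1 -1/2 -31/64 -61/128 } R={ -121/256 -15/32 -7/16 -3/8 -1/4 0 } — -243/512
step 11: add red to get rbbrrrrbbrr; options L={ -1 -1/2 -31/64 -61/128 } R={ -243/512 -121/256 -15/32 -7/16 -3/8 -1/4 0 } — -487/1024
step 12: add red to get rbbrrrrbbrrr; options L={ -1 -1/2 -31/64 -61/128 } R={ -487/1024 -243/512 -121/256 -15/32 -7/16 -3/8 -1/4 0 } — -975/2048
step 13: add blue to get rbbrrrrbbrrrb; options L={ -1 -1/2 -31/64 -61/128 -975/2048 } R={ -487/1024 -243/512 -121/256 -15/32 -7/16 -3/8 -1/4 0 } — -1949/4096
step 14: add blue to get rbbrrrrbbrrrbb; options L={ -1 -1/2 -31/64 -61/128 -975/2048 -1949/4096 } R={ -487/1024 -243/512 -121/256 -15/32 -7/16 -3/8 -1/4 0 } — -3897/8192

-3897/8192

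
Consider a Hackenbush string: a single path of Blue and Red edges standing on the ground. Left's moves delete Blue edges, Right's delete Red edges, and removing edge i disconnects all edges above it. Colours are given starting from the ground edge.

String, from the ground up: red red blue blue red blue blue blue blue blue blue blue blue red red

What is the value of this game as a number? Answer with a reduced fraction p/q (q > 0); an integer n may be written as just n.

-10247/8192

Recurse on prefixes of the 15-edge string red red blue blue red blue blue blue blue blue blue blue blue red red:
r: Left { · }, Right { 0 } — simplest -1
rr: Left { · }, Right { -1; 0 } — simplest -2
rrb: Left { -2 }, Right { -1; 0 } — simplest -3/2
rrbb: Left { -2; -3/2 }, Right { -1; 0 } — simplest -5/4
rrbbr: Left { -2; -3/2 }, Right { -5/4; -1; 0 } — simplest -11/8
rrbbrb: Left { -2; -3/2; -11/8 }, Right { -5/4; -1; 0 } — simplest -21/16
rrbbrbb: Left { -2; -3/2; -11/8; -21/16 }, Right { -5/4; -1; 0 } — simplest -41/32
rrbbrbbb: Left { -2; -3/2; -11/8; -21/16; -41/32 }, Right { -5/4; -1; 0 } — simplest -81/64
rrbbrbbbb: Left { -2; -3/2; -11/8; -21/16; -41/32; -81/64 }, Right { -5/4; -1; 0 } — simplest -161/128
rrbbrbbbbb: Left { -2; -3/2; -11/8; -21/16; -41/32; -81/64; -161/128 }, Right { -5/4; -1; 0 } — simplest -321/256
rrbbrbbbbbb: Left { -2; -3/2; -11/8; -21/16; -41/32; -81/64; -161/128; -321/256 }, Right { -5/4; -1; 0 } — simplest -641/512
rrbbrbbbbbbb: Left { -2; -3/2; -11/8; -21/16; -41/32; -81/64; -161/128; -321/256; -641/512 }, Right { -5/4; -1; 0 } — simplest -1281/1024
rrbbrbbbbbbbb: Left { -2; -3/2; -11/8; -21/16; -41/32; -81/64; -161/128; -321/256; -641/512; -1281/1024 }, Right { -5/4; -1; 0 } — simplest -2561/2048
rrbbrbbbbbbbbr: Left { -2; -3/2; -11/8; -21/16; -41/32; -81/64; -161/128; -321/256; -641/512; -1281/1024 }, Right { -2561/2048; -5/4; -1; 0 } — simplest -5123/4096
rrbbrbbbbbbbbrr: Left { -2; -3/2; -11/8; -21/16; -41/32; -81/64; -161/128; -321/256; -641/512; -1281/1024 }, Right { -5123/4096; -2561/2048; -5/4; -1; 0 } — simplest -10247/8192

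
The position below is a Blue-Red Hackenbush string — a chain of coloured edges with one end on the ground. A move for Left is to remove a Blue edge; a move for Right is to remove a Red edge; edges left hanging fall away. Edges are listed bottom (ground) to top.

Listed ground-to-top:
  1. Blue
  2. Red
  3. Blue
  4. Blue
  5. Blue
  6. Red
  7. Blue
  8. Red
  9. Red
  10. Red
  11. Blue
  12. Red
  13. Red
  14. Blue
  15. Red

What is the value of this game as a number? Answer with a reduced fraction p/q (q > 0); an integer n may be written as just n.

Build value(s[:k]) for k = 1..15, string s = Blue Red Blue Blue Blue Red Blue Red Red Red Blue Red Red Blue Red.
B: Left { 0 }, Right { none } -> simplest 1
BR: Left { 0 }, Right { 1 } -> simplest 1/2
BRB: Left { 0 1/2 }, Right { 1 } -> simplest 3/4
BRBB: Left { 0 1/2 3/4 }, Right { 1 } -> simplest 7/8
BRBBB: Left { 0 1/2 3/4 7/8 }, Right { 1 } -> simplest 15/16
BRBBBR: Left { 0 1/2 3/4 7/8 }, Right { 15/16 1 } -> simplest 29/32
BRBBBRB: Left { 0 1/2 3/4 7/8 29/32 }, Right { 15/16 1 } -> simplest 59/64
BRBBBRBR: Left { 0 1/2 3/4 7/8 29/32 }, Right { 59/64 15/16 1 } -> simplest 117/128
BRBBBRBRR: Left { 0 1/2 3/4 7/8 29/32 }, Right { 117/128 59/64 15/16 1 } -> simplest 233/256
BRBBBRBRRR: Left { 0 1/2 3/4 7/8 29/32 }, Right { 233/256 117/128 59/64 15/16 1 } -> simplest 465/512
BRBBBRBRRRB: Left { 0 1/2 3/4 7/8 29/32 465/512 }, Right { 233/256 117/128 59/64 15/16 1 } -> simplest 931/1024
BRBBBRBRRRBR: Left { 0 1/2 3/4 7/8 29/32 465/512 }, Right { 931/1024 233/256 117/128 59/64 15/16 1 } -> simplest 1861/2048
BRBBBRBRRRBRR: Left { 0 1/2 3/4 7/8 29/32 465/512 }, Right { 1861/2048 931/1024 233/256 117/128 59/64 15/16 1 } -> simplest 3721/4096
BRBBBRBRRRBRRB: Left { 0 1/2 3/4 7/8 29/32 465/512 3721/4096 }, Right { 1861/2048 931/1024 233/256 117/128 59/64 15/16 1 } -> simplest 7443/8192
BRBBBRBRRRBRRBR: Left { 0 1/2 3/4 7/8 29/32 465/512 3721/4096 }, Right { 7443/8192 1861/2048 931/1024 233/256 117/128 59/64 15/16 1 } -> simplest 14885/16384

14885/16384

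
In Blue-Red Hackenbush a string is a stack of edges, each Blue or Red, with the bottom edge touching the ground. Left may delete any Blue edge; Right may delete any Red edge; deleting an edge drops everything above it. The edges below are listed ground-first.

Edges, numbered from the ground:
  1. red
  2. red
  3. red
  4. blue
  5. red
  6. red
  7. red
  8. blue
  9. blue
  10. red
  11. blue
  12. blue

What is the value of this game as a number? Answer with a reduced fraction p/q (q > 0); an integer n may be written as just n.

-1481/512

Recurse on prefixes of the 12-edge string red red red blue red red red blue blue red blue blue:
step 1: add red to get r; options L={  } R={ 0 } — -1
step 2: add red to get rr; options L={  } R={ -1, 0 } — -2
step 3: add red to get rrr; options L={  } R={ -2, -1, 0 } — -3
step 4: add blue to get rrrb; options L={ -3 } R={ -2, -1, 0 } — -5/2
step 5: add red to get rrrbr; options L={ -3 } R={ -5/2, -2, -1, 0 } — -11/4
step 6: add red to get rrrbrr; options L={ -3 } R={ -11/4, -5/2, -2, -1, 0 } — -23/8
step 7: add red to get rrrbrrr; options L={ -3 } R={ -23/8, -11/4, -5/2, -2, -1, 0 } — -47/16
step 8: add blue to get rrrbrrrb; options L={ -3, -47/16 } R={ -23/8, -11/4, -5/2, -2, -1, 0 } — -93/32
step 9: add blue to get rrrbrrrbb; options L={ -3, -47/16, -93/32 } R={ -23/8, -11/4, -5/2, -2, -1, 0 } — -185/64
step 10: add red to get rrrbrrrbbr; options L={ -3, -47/16, -93/32 } R={ -185/64, -23/8, -11/4, -5/2, -2, -1, 0 } — -371/128
step 11: add blue to get rrrbrrrbbrb; options L={ -3, -47/16, -93/32, -371/128 } R={ -185/64, -23/8, -11/4, -5/2, -2, -1, 0 } — -741/256
step 12: add blue to get rrrbrrrbbrbb; options L={ -3, -47/16, -93/32, -371/128, -741/256 } R={ -185/64, -23/8, -11/4, -5/2, -2, -1, 0 } — -1481/512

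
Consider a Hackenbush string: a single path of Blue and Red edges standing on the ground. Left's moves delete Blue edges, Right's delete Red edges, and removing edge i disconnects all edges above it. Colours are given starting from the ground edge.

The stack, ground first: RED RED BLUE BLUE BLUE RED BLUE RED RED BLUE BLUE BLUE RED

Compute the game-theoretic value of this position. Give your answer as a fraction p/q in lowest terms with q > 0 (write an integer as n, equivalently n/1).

-2403/2048

Recurse on prefixes of the 13-edge string RED RED BLUE BLUE BLUE RED BLUE RED RED BLUE BLUE BLUE RED:
val(R) = { · | 0 } → -1
val(RR) = { · | -1,0 } → -2
val(RRB) = { -2 | -1,0 } → -3/2
val(RRBB) = { -2,-3/2 | -1,0 } → -5/4
val(RRBBB) = { -2,-3/2,-5/4 | -1,0 } → -9/8
val(RRBBBR) = { -2,-3/2,-5/4 | -9/8,-1,0 } → -19/16
val(RRBBBRB) = { -2,-3/2,-5/4,-19/16 | -9/8,-1,0 } → -37/32
val(RRBBBRBR) = { -2,-3/2,-5/4,-19/16 | -37/32,-9/8,-1,0 } → -75/64
val(RRBBBRBRR) = { -2,-3/2,-5/4,-19/16 | -75/64,-37/32,-9/8,-1,0 } → -151/128
val(RRBBBRBRRB) = { -2,-3/2,-5/4,-19/16,-151/128 | -75/64,-37/32,-9/8,-1,0 } → -301/256
val(RRBBBRBRRBB) = { -2,-3/2,-5/4,-19/16,-151/128,-301/256 | -75/64,-37/32,-9/8,-1,0 } → -601/512
val(RRBBBRBRRBBB) = { -2,-3/2,-5/4,-19/16,-151/128,-301/256,-601/512 | -75/64,-37/32,-9/8,-1,0 } → -1201/1024
val(RRBBBRBRRBBBR) = { -2,-3/2,-5/4,-19/16,-151/128,-301/256,-601/512 | -1201/1024,-75/64,-37/32,-9/8,-1,0 } → -2403/2048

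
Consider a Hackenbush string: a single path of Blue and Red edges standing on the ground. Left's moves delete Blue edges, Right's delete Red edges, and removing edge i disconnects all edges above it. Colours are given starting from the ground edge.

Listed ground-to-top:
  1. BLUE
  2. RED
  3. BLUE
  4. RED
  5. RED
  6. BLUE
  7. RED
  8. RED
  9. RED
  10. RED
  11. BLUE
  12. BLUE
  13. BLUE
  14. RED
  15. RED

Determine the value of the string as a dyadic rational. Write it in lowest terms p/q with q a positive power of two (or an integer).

9273/16384

B: Left { 0 }, Right { — } — simplest 1
BR: Left { 0 }, Right { 1 } — simplest 1/2
BRB: Left { 0; 1/2 }, Right { 1 } — simplest 3/4
BRBR: Left { 0; 1/2 }, Right { 3/4; 1 } — simplest 5/8
BRBRR: Left { 0; 1/2 }, Right { 5/8; 3/4; 1 } — simplest 9/16
BRBRRB: Left { 0; 1/2; 9/16 }, Right { 5/8; 3/4; 1 } — simplest 19/32
BRBRRBR: Left { 0; 1/2; 9/16 }, Right { 19/32; 5/8; 3/4; 1 } — simplest 37/64
BRBRRBRR: Left { 0; 1/2; 9/16 }, Right { 37/64; 19/32; 5/8; 3/4; 1 } — simplest 73/128
BRBRRBRRR: Left { 0; 1/2; 9/16 }, Right { 73/128; 37/64; 19/32; 5/8; 3/4; 1 } — simplest 145/256
BRBRRBRRRR: Left { 0; 1/2; 9/16 }, Right { 145/256; 73/128; 37/64; 19/32; 5/8; 3/4; 1 } — simplest 289/512
BRBRRBRRRRB: Left { 0; 1/2; 9/16; 289/512 }, Right { 145/256; 73/128; 37/64; 19/32; 5/8; 3/4; 1 } — simplest 579/1024
BRBRRBRRRRBB: Left { 0; 1/2; 9/16; 289/512; 579/1024 }, Right { 145/256; 73/128; 37/64; 19/32; 5/8; 3/4; 1 } — simplest 1159/2048
BRBRRBRRRRBBB: Left { 0; 1/2; 9/16; 289/512; 579/1024; 1159/2048 }, Right { 145/256; 73/128; 37/64; 19/32; 5/8; 3/4; 1 } — simplest 2319/4096
BRBRRBRRRRBBBR: Left { 0; 1/2; 9/16; 289/512; 579/1024; 1159/2048 }, Right { 2319/4096; 145/256; 73/128; 37/64; 19/32; 5/8; 3/4; 1 } — simplest 4637/8192
BRBRRBRRRRBBBRR: Left { 0; 1/2; 9/16; 289/512; 579/1024; 1159/2048 }, Right { 4637/8192; 2319/4096; 145/256; 73/128; 37/64; 19/32; 5/8; 3/4; 1 } — simplest 9273/16384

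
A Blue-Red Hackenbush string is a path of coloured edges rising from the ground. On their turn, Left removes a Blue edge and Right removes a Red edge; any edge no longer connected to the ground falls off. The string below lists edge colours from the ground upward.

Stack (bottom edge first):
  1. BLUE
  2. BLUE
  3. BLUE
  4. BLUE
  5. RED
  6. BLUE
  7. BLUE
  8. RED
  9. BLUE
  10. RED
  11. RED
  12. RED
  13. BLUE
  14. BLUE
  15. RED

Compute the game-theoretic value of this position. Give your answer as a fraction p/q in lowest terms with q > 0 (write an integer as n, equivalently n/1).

G(B) = { 0 |  } → 1
G(BB) = { 0 1 |  } → 2
G(BBB) = { 0 1 2 |  } → 3
G(BBBB) = { 0 1 2 3 |  } → 4
G(BBBBR) = { 0 1 2 3 | 4 } → 7/2
G(BBBBRB) = { 0 1 2 3 7/2 | 4 } → 15/4
G(BBBBRBB) = { 0 1 2 3 7/2 15/4 | 4 } → 31/8
G(BBBBRBBR) = { 0 1 2 3 7/2 15/4 | 31/8 4 } → 61/16
G(BBBBRBBRB) = { 0 1 2 3 7/2 15/4 61/16 | 31/8 4 } → 123/32
G(BBBBRBBRBR) = { 0 1 2 3 7/2 15/4 61/16 | 123/32 31/8 4 } → 245/64
G(BBBBRBBRBRR) = { 0 1 2 3 7/2 15/4 61/16 | 245/64 123/32 31/8 4 } → 489/128
G(BBBBRBBRBRRR) = { 0 1 2 3 7/2 15/4 61/16 | 489/128 245/64 123/32 31/8 4 } → 977/256
G(BBBBRBBRBRRRB) = { 0 1 2 3 7/2 15/4 61/16 977/256 | 489/128 245/64 123/32 31/8 4 } → 1955/512
G(BBBBRBBRBRRRBB) = { 0 1 2 3 7/2 15/4 61/16 977/256 1955/512 | 489/128 245/64 123/32 31/8 4 } → 3911/1024
G(BBBBRBBRBRRRBBR) = { 0 1 2 3 7/2 15/4 61/16 977/256 1955/512 | 3911/1024 489/128 245/64 123/32 31/8 4 } → 7821/2048

7821/2048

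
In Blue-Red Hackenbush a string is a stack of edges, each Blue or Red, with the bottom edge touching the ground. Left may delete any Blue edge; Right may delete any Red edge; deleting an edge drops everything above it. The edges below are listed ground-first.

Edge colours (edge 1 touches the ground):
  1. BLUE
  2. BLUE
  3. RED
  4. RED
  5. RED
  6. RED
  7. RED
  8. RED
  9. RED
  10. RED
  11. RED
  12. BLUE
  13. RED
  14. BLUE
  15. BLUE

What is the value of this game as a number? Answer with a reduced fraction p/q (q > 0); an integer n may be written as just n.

8215/8192

g(B) = { 0 | ∅ } -> 1
g(BB) = { 0, 1 | ∅ } -> 2
g(BBR) = { 0, 1 | 2 } -> 3/2
g(BBRR) = { 0, 1 | 3/2, 2 } -> 5/4
g(BBRRR) = { 0, 1 | 5/4, 3/2, 2 } -> 9/8
g(BBRRRR) = { 0, 1 | 9/8, 5/4, 3/2, 2 } -> 17/16
g(BBRRRRR) = { 0, 1 | 17/16, 9/8, 5/4, 3/2, 2 } -> 33/32
g(BBRRRRRR) = { 0, 1 | 33/32, 17/16, 9/8, 5/4, 3/2, 2 } -> 65/64
g(BBRRRRRRR) = { 0, 1 | 65/64, 33/32, 17/16, 9/8, 5/4, 3/2, 2 } -> 129/128
g(BBRRRRRRRR) = { 0, 1 | 129/128, 65/64, 33/32, 17/16, 9/8, 5/4, 3/2, 2 } -> 257/256
g(BBRRRRRRRRR) = { 0, 1 | 257/256, 129/128, 65/64, 33/32, 17/16, 9/8, 5/4, 3/2, 2 } -> 513/512
g(BBRRRRRRRRRB) = { 0, 1, 513/512 | 257/256, 129/128, 65/64, 33/32, 17/16, 9/8, 5/4, 3/2, 2 } -> 1027/1024
g(BBRRRRRRRRRBR) = { 0, 1, 513/512 | 1027/1024, 257/256, 129/128, 65/64, 33/32, 17/16, 9/8, 5/4, 3/2, 2 } -> 2053/2048
g(BBRRRRRRRRRBRB) = { 0, 1, 513/512, 2053/2048 | 1027/1024, 257/256, 129/128, 65/64, 33/32, 17/16, 9/8, 5/4, 3/2, 2 } -> 4107/4096
g(BBRRRRRRRRRBRBB) = { 0, 1, 513/512, 2053/2048, 4107/4096 | 1027/1024, 257/256, 129/128, 65/64, 33/32, 17/16, 9/8, 5/4, 3/2, 2 } -> 8215/8192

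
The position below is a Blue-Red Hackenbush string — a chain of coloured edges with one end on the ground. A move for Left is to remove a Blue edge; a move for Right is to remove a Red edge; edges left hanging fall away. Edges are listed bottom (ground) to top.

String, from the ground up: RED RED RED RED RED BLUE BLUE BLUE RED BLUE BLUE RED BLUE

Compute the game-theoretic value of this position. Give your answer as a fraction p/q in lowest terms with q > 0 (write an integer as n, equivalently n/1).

-1061/256

Prefix values for RED RED RED RED RED BLUE BLUE BLUE RED BLUE BLUE RED BLUE via {L|R} + simplicity:
step 1: add RED to get R; options L={ · } R={ 0 } gives -1
step 2: add RED to get RR; options L={ · } R={ -1; 0 } gives -2
step 3: add RED to get RRR; options L={ · } R={ -2; -1; 0 } gives -3
step 4: add RED to get RRRR; options L={ · } R={ -3; -2; -1; 0 } gives -4
step 5: add RED to get RRRRR; options L={ · } R={ -4; -3; -2; -1; 0 } gives -5
step 6: add BLUE to get RRRRRB; options L={ -5 } R={ -4; -3; -2; -1; 0 } gives -9/2
step 7: add BLUE to get RRRRRBB; options L={ -5; -9/2 } R={ -4; -3; -2; -1; 0 } gives -17/4
step 8: add BLUE to get RRRRRBBB; options L={ -5; -9/2; -17/4 } R={ -4; -3; -2; -1; 0 } gives -33/8
step 9: add RED to get RRRRRBBBR; options L={ -5; -9/2; -17/4 } R={ -33/8; -4; -3; -2; -1; 0 } gives -67/16
step 10: add BLUE to get RRRRRBBBRB; options L={ -5; -9/2; -17/4; -67/16 } R={ -33/8; -4; -3; -2; -1; 0 } gives -133/32
step 11: add BLUE to get RRRRRBBBRBB; options L={ -5; -9/2; -17/4; -67/16; -133/32 } R={ -33/8; -4; -3; -2; -1; 0 } gives -265/64
step 12: add RED to get RRRRRBBBRBBR; options L={ -5; -9/2; -17/4; -67/16; -133/32 } R={ -265/64; -33/8; -4; -3; -2; -1; 0 } gives -531/128
step 13: add BLUE to get RRRRRBBBRBBRB; options L={ -5; -9/2; -17/4; -67/16; -133/32; -531/128 } R={ -265/64; -33/8; -4; -3; -2; -1; 0 } gives -1061/256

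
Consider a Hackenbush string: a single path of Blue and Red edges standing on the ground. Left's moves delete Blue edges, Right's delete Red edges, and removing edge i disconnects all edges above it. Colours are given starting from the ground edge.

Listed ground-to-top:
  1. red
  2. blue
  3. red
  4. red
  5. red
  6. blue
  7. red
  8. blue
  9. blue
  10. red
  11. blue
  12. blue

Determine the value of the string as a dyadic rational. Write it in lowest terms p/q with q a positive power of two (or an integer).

edge 1 of 12 (red): {  | 0 } ⇒ -1
edge 2 of 12 (blue): { -1 | 0 } ⇒ -1/2
edge 3 of 12 (red): { -1 | -1/2, 0 } ⇒ -3/4
edge 4 of 12 (red): { -1 | -3/4, -1/2, 0 } ⇒ -7/8
edge 5 of 12 (red): { -1 | -7/8, -3/4, -1/2, 0 } ⇒ -15/16
edge 6 of 12 (blue): { -1, -15/16 | -7/8, -3/4, -1/2, 0 } ⇒ -29/32
edge 7 of 12 (red): { -1, -15/16 | -29/32, -7/8, -3/4, -1/2, 0 } ⇒ -59/64
edge 8 of 12 (blue): { -1, -15/16, -59/64 | -29/32, -7/8, -3/4, -1/2, 0 } ⇒ -117/128
edge 9 of 12 (blue): { -1, -15/16, -59/64, -117/128 | -29/32, -7/8, -3/4, -1/2, 0 } ⇒ -233/256
edge 10 of 12 (red): { -1, -15/16, -59/64, -117/128 | -233/256, -29/32, -7/8, -3/4, -1/2, 0 } ⇒ -467/512
edge 11 of 12 (blue): { -1, -15/16, -59/64, -117/128, -467/512 | -233/256, -29/32, -7/8, -3/4, -1/2, 0 } ⇒ -933/1024
edge 12 of 12 (blue): { -1, -15/16, -59/64, -117/128, -467/512, -933/1024 | -233/256, -29/32, -7/8, -3/4, -1/2, 0 } ⇒ -1865/2048

-1865/2048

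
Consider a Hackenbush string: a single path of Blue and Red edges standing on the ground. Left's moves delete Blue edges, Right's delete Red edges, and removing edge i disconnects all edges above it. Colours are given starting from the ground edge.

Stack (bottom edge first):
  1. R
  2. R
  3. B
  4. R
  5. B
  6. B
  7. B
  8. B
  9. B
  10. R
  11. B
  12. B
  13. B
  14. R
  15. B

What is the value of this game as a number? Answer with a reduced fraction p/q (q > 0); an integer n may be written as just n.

edge 1 of 15 (R): { none | 0 } = -1
edge 2 of 15 (R): { none | -1 0 } = -2
edge 3 of 15 (B): { -2 | -1 0 } = -3/2
edge 4 of 15 (R): { -2 | -3/2 -1 0 } = -7/4
edge 5 of 15 (B): { -2 -7/4 | -3/2 -1 0 } = -13/8
edge 6 of 15 (B): { -2 -7/4 -13/8 | -3/2 -1 0 } = -25/16
edge 7 of 15 (B): { -2 -7/4 -13/8 -25/16 | -3/2 -1 0 } = -49/32
edge 8 of 15 (B): { -2 -7/4 -13/8 -25/16 -49/32 | -3/2 -1 0 } = -97/64
edge 9 of 15 (B): { -2 -7/4 -13/8 -25/16 -49/32 -97/64 | -3/2 -1 0 } = -193/128
edge 10 of 15 (R): { -2 -7/4 -13/8 -25/16 -49/32 -97/64 | -193/128 -3/2 -1 0 } = -387/256
edge 11 of 15 (B): { -2 -7/4 -13/8 -25/16 -49/32 -97/64 -387/256 | -193/128 -3/2 -1 0 } = -773/512
edge 12 of 15 (B): { -2 -7/4 -13/8 -25/16 -49/32 -97/64 -387/256 -773/512 | -193/128 -3/2 -1 0 } = -1545/1024
edge 13 of 15 (B): { -2 -7/4 -13/8 -25/16 -49/32 -97/64 -387/256 -773/512 -1545/1024 | -193/128 -3/2 -1 0 } = -3089/2048
edge 14 of 15 (R): { -2 -7/4 -13/8 -25/16 -49/32 -97/64 -387/256 -773/512 -1545/1024 | -3089/2048 -193/128 -3/2 -1 0 } = -6179/4096
edge 15 of 15 (B): { -2 -7/4 -13/8 -25/16 -49/32 -97/64 -387/256 -773/512 -1545/1024 -6179/4096 | -3089/2048 -193/128 -3/2 -1 0 } = -12357/8192

-12357/8192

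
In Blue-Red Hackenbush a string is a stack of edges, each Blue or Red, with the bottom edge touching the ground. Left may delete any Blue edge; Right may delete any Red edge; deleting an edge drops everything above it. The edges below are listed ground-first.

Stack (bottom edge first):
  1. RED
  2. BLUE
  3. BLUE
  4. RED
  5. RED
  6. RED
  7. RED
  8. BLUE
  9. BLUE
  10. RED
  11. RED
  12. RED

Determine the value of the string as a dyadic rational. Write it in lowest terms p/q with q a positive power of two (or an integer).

1 of 12 · R · max L −∞ · min R 0 — -1
2 of 12 · RB · max L -1 · min R 0 — -1/2
3 of 12 · RBB · max L -1/2 · min R 0 — -1/4
4 of 12 · RBBR · max L -1/2 · min R -1/4 — -3/8
5 of 12 · RBBRR · max L -1/2 · min R -3/8 — -7/16
6 of 12 · RBBRRR · max L -1/2 · min R -7/16 — -15/32
7 of 12 · RBBRRRR · max L -1/2 · min R -15/32 — -31/64
8 of 12 · RBBRRRRB · max L -31/64 · min R -15/32 — -61/128
9 of 12 · RBBRRRRBB · max L -61/128 · min R -15/32 — -121/256
10 of 12 · RBBRRRRBBR · max L -61/128 · min R -121/256 — -243/512
11 of 12 · RBBRRRRBBRR · max L -61/128 · min R -243/512 — -487/1024
12 of 12 · RBBRRRRBBRRR · max L -61/128 · min R -487/1024 — -975/2048

-975/2048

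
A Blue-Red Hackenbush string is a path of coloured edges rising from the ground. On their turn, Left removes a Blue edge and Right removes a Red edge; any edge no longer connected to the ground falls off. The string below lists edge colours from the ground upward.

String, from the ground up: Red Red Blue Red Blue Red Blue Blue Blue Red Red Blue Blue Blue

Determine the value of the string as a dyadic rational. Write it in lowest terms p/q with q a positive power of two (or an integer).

-6705/4096

Build g(s[:k]) for k = 1..14, string s = Red Red Blue Red Blue Red Blue Blue Blue Red Red Blue Blue Blue.
edge 1 of 14 (Red): { none | 0 } => -1
edge 2 of 14 (Red): { none | -1 0 } => -2
edge 3 of 14 (Blue): { -2 | -1 0 } => -3/2
edge 4 of 14 (Red): { -2 | -3/2 -1 0 } => -7/4
edge 5 of 14 (Blue): { -2 -7/4 | -3/2 -1 0 } => -13/8
edge 6 of 14 (Red): { -2 -7/4 | -13/8 -3/2 -1 0 } => -27/16
edge 7 of 14 (Blue): { -2 -7/4 -27/16 | -13/8 -3/2 -1 0 } => -53/32
edge 8 of 14 (Blue): { -2 -7/4 -27/16 -53/32 | -13/8 -3/2 -1 0 } => -105/64
edge 9 of 14 (Blue): { -2 -7/4 -27/16 -53/32 -105/64 | -13/8 -3/2 -1 0 } => -209/128
edge 10 of 14 (Red): { -2 -7/4 -27/16 -53/32 -105/64 | -209/128 -13/8 -3/2 -1 0 } => -419/256
edge 11 of 14 (Red): { -2 -7/4 -27/16 -53/32 -105/64 | -419/256 -209/128 -13/8 -3/2 -1 0 } => -839/512
edge 12 of 14 (Blue): { -2 -7/4 -27/16 -53/32 -105/64 -839/512 | -419/256 -209/128 -13/8 -3/2 -1 0 } => -1677/1024
edge 13 of 14 (Blue): { -2 -7/4 -27/16 -53/32 -105/64 -839/512 -1677/1024 | -419/256 -209/128 -13/8 -3/2 -1 0 } => -3353/2048
edge 14 of 14 (Blue): { -2 -7/4 -27/16 -53/32 -105/64 -839/512 -1677/1024 -3353/2048 | -419/256 -209/128 -13/8 -3/2 -1 0 } => -6705/4096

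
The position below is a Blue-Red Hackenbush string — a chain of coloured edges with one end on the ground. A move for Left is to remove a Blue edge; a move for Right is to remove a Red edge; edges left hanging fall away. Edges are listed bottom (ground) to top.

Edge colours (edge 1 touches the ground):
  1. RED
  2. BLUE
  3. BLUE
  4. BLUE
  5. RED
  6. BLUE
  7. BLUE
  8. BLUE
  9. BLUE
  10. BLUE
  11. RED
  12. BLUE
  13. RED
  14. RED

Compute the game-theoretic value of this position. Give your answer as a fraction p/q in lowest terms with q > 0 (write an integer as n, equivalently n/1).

-1047/8192

step 1: add RED to get R; options L={ ∅ } R={ 0 } -> -1
step 2: add BLUE to get RB; options L={ -1 } R={ 0 } -> -1/2
step 3: add BLUE to get RBB; options L={ -1; -1/2 } R={ 0 } -> -1/4
step 4: add BLUE to get RBBB; options L={ -1; -1/2; -1/4 } R={ 0 } -> -1/8
step 5: add RED to get RBBBR; options L={ -1; -1/2; -1/4 } R={ -1/8; 0 } -> -3/16
step 6: add BLUE to get RBBBRB; options L={ -1; -1/2; -1/4; -3/16 } R={ -1/8; 0 } -> -5/32
step 7: add BLUE to get RBBBRBB; options L={ -1; -1/2; -1/4; -3/16; -5/32 } R={ -1/8; 0 } -> -9/64
step 8: add BLUE to get RBBBRBBB; options L={ -1; -1/2; -1/4; -3/16; -5/32; -9/64 } R={ -1/8; 0 } -> -17/128
step 9: add BLUE to get RBBBRBBBB; options L={ -1; -1/2; -1/4; -3/16; -5/32; -9/64; -17/128 } R={ -1/8; 0 } -> -33/256
step 10: add BLUE to get RBBBRBBBBB; options L={ -1; -1/2; -1/4; -3/16; -5/32; -9/64; -17/128; -33/256 } R={ -1/8; 0 } -> -65/512
step 11: add RED to get RBBBRBBBBBR; options L={ -1; -1/2; -1/4; -3/16; -5/32; -9/64; -17/128; -33/256 } R={ -65/512; -1/8; 0 } -> -131/1024
step 12: add BLUE to get RBBBRBBBBBRB; options L={ -1; -1/2; -1/4; -3/16; -5/32; -9/64; -17/128; -33/256; -131/1024 } R={ -65/512; -1/8; 0 } -> -261/2048
step 13: add RED to get RBBBRBBBBBRBR; options L={ -1; -1/2; -1/4; -3/16; -5/32; -9/64; -17/128; -33/256; -131/1024 } R={ -261/2048; -65/512; -1/8; 0 } -> -523/4096
step 14: add RED to get RBBBRBBBBBRBRR; options L={ -1; -1/2; -1/4; -3/16; -5/32; -9/64; -17/128; -33/256; -131/1024 } R={ -523/4096; -261/2048; -65/512; -1/8; 0 } -> -1047/8192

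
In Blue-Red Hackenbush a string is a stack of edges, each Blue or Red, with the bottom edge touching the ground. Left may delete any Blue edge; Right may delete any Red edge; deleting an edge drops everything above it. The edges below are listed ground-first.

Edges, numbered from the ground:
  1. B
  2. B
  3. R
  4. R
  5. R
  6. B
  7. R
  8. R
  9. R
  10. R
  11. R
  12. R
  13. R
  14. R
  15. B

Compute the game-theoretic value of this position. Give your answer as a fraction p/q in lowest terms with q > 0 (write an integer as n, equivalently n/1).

value(B) = { 0 | · } ⇒ 1
value(BB) = { 0, 1 | · } ⇒ 2
value(BBR) = { 0, 1 | 2 } ⇒ 3/2
value(BBRR) = { 0, 1 | 3/2, 2 } ⇒ 5/4
value(BBRRR) = { 0, 1 | 5/4, 3/2, 2 } ⇒ 9/8
value(BBRRRB) = { 0, 1, 9/8 | 5/4, 3/2, 2 } ⇒ 19/16
value(BBRRRBR) = { 0, 1, 9/8 | 19/16, 5/4, 3/2, 2 } ⇒ 37/32
value(BBRRRBRR) = { 0, 1, 9/8 | 37/32, 19/16, 5/4, 3/2, 2 } ⇒ 73/64
value(BBRRRBRRR) = { 0, 1, 9/8 | 73/64, 37/32, 19/16, 5/4, 3/2, 2 } ⇒ 145/128
value(BBRRRBRRRR) = { 0, 1, 9/8 | 145/128, 73/64, 37/32, 19/16, 5/4, 3/2, 2 } ⇒ 289/256
value(BBRRRBRRRRR) = { 0, 1, 9/8 | 289/256, 145/128, 73/64, 37/32, 19/16, 5/4, 3/2, 2 } ⇒ 577/512
value(BBRRRBRRRRRR) = { 0, 1, 9/8 | 577/512, 289/256, 145/128, 73/64, 37/32, 19/16, 5/4, 3/2, 2 } ⇒ 1153/1024
value(BBRRRBRRRRRRR) = { 0, 1, 9/8 | 1153/1024, 577/512, 289/256, 145/128, 73/64, 37/32, 19/16, 5/4, 3/2, 2 } ⇒ 2305/2048
value(BBRRRBRRRRRRRR) = { 0, 1, 9/8 | 2305/2048, 1153/1024, 577/512, 289/256, 145/128, 73/64, 37/32, 19/16, 5/4, 3/2, 2 } ⇒ 4609/4096
value(BBRRRBRRRRRRRRB) = { 0, 1, 9/8, 4609/4096 | 2305/2048, 1153/1024, 577/512, 289/256, 145/128, 73/64, 37/32, 19/16, 5/4, 3/2, 2 } ⇒ 9219/8192

9219/8192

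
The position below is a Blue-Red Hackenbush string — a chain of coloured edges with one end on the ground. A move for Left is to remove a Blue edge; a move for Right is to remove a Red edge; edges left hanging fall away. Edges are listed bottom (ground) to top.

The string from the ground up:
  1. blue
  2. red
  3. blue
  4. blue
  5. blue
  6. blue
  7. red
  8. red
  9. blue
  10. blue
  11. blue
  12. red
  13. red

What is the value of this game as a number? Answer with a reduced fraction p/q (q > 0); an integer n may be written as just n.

3897/4096

Build value(s[:k]) for k = 1..13, string s = blue red blue blue blue blue red red blue blue blue red red.
value_1 [b]  L=[0]  R=[]  -> 1
value_2 [br]  L=[0]  R=[1]  -> 1/2
value_3 [brb]  L=[0, 1/2]  R=[1]  -> 3/4
value_4 [brbb]  L=[0, 1/2, 3/4]  R=[1]  -> 7/8
value_5 [brbbb]  L=[0, 1/2, 3/4, 7/8]  R=[1]  -> 15/16
value_6 [brbbbb]  L=[0, 1/2, 3/4, 7/8, 15/16]  R=[1]  -> 31/32
value_7 [brbbbbr]  L=[0, 1/2, 3/4, 7/8, 15/16]  R=[31/32, 1]  -> 61/64
value_8 [brbbbbrr]  L=[0, 1/2, 3/4, 7/8, 15/16]  R=[61/64, 31/32, 1]  -> 121/128
value_9 [brbbbbrrb]  L=[0, 1/2, 3/4, 7/8, 15/16, 121/128]  R=[61/64, 31/32, 1]  -> 243/256
value_10 [brbbbbrrbb]  L=[0, 1/2, 3/4, 7/8, 15/16, 121/128, 243/256]  R=[61/64, 31/32, 1]  -> 487/512
value_11 [brbbbbrrbbb]  L=[0, 1/2, 3/4, 7/8, 15/16, 121/128, 243/256, 487/512]  R=[61/64, 31/32, 1]  -> 975/1024
value_12 [brbbbbrrbbbr]  L=[0, 1/2, 3/4, 7/8, 15/16, 121/128, 243/256, 487/512]  R=[975/1024, 61/64, 31/32, 1]  -> 1949/2048
value_13 [brbbbbrrbbbrr]  L=[0, 1/2, 3/4, 7/8, 15/16, 121/128, 243/256, 487/512]  R=[1949/2048, 975/1024, 61/64, 31/32, 1]  -> 3897/4096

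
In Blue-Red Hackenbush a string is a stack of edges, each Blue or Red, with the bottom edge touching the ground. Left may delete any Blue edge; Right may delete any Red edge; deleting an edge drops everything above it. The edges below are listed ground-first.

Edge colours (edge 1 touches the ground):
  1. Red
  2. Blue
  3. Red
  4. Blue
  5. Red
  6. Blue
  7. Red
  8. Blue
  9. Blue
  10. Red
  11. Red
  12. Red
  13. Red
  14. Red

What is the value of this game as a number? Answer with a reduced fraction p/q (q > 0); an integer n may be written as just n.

-5439/8192

Prefix values for Red Blue Red Blue Red Blue Red Blue Blue Red Red Red Red Red via {L|R} + simplicity:
v_1 [R]  L=[none]  R=[0]  ⇒ -1
v_2 [RB]  L=[-1]  R=[0]  ⇒ -1/2
v_3 [RBR]  L=[-1]  R=[-1/2,0]  ⇒ -3/4
v_4 [RBRB]  L=[-1,-3/4]  R=[-1/2,0]  ⇒ -5/8
v_5 [RBRBR]  L=[-1,-3/4]  R=[-5/8,-1/2,0]  ⇒ -11/16
v_6 [RBRBRB]  L=[-1,-3/4,-11/16]  R=[-5/8,-1/2,0]  ⇒ -21/32
v_7 [RBRBRBR]  L=[-1,-3/4,-11/16]  R=[-21/32,-5/8,-1/2,0]  ⇒ -43/64
v_8 [RBRBRBRB]  L=[-1,-3/4,-11/16,-43/64]  R=[-21/32,-5/8,-1/2,0]  ⇒ -85/128
v_9 [RBRBRBRBB]  L=[-1,-3/4,-11/16,-43/64,-85/128]  R=[-21/32,-5/8,-1/2,0]  ⇒ -169/256
v_10 [RBRBRBRBBR]  L=[-1,-3/4,-11/16,-43/64,-85/128]  R=[-169/256,-21/32,-5/8,-1/2,0]  ⇒ -339/512
v_11 [RBRBRBRBBRR]  L=[-1,-3/4,-11/16,-43/64,-85/128]  R=[-339/512,-169/256,-21/32,-5/8,-1/2,0]  ⇒ -679/1024
v_12 [RBRBRBRBBRRR]  L=[-1,-3/4,-11/16,-43/64,-85/128]  R=[-679/1024,-339/512,-169/256,-21/32,-5/8,-1/2,0]  ⇒ -1359/2048
v_13 [RBRBRBRBBRRRR]  L=[-1,-3/4,-11/16,-43/64,-85/128]  R=[-1359/2048,-679/1024,-339/512,-169/256,-21/32,-5/8,-1/2,0]  ⇒ -2719/4096
v_14 [RBRBRBRBBRRRRR]  L=[-1,-3/4,-11/16,-43/64,-85/128]  R=[-2719/4096,-1359/2048,-679/1024,-339/512,-169/256,-21/32,-5/8,-1/2,0]  ⇒ -5439/8192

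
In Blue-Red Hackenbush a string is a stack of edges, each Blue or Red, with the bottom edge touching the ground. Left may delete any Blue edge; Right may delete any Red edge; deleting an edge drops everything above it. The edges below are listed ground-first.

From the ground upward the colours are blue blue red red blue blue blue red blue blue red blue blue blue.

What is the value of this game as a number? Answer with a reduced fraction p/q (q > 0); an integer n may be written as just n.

5999/4096

g(b) = { 0 | ∅ } => 1
g(bb) = { 0 1 | ∅ } => 2
g(bbr) = { 0 1 | 2 } => 3/2
g(bbrr) = { 0 1 | 3/2 2 } => 5/4
g(bbrrb) = { 0 1 5/4 | 3/2 2 } => 11/8
g(bbrrbb) = { 0 1 5/4 11/8 | 3/2 2 } => 23/16
g(bbrrbbb) = { 0 1 5/4 11/8 23/16 | 3/2 2 } => 47/32
g(bbrrbbbr) = { 0 1 5/4 11/8 23/16 | 47/32 3/2 2 } => 93/64
g(bbrrbbbrb) = { 0 1 5/4 11/8 23/16 93/64 | 47/32 3/2 2 } => 187/128
g(bbrrbbbrbb) = { 0 1 5/4 11/8 23/16 93/64 187/128 | 47/32 3/2 2 } => 375/256
g(bbrrbbbrbbr) = { 0 1 5/4 11/8 23/16 93/64 187/128 | 375/256 47/32 3/2 2 } => 749/512
g(bbrrbbbrbbrb) = { 0 1 5/4 11/8 23/16 93/64 187/128 749/512 | 375/256 47/32 3/2 2 } => 1499/1024
g(bbrrbbbrbbrbb) = { 0 1 5/4 11/8 23/16 93/64 187/128 749/512 1499/1024 | 375/256 47/32 3/2 2 } => 2999/2048
g(bbrrbbbrbbrbbb) = { 0 1 5/4 11/8 23/16 93/64 187/128 749/512 1499/1024 2999/2048 | 375/256 47/32 3/2 2 } => 5999/4096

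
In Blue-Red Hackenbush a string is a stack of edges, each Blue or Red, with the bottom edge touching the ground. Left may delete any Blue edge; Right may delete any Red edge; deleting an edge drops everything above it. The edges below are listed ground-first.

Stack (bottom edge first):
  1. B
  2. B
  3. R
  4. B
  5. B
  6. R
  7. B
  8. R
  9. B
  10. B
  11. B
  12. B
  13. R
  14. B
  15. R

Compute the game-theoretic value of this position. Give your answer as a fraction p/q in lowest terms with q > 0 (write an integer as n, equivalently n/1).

edge 1 of 15 (B): { 0 | (no moves) } — 1
edge 2 of 15 (B): { 0, 1 | (no moves) } — 2
edge 3 of 15 (R): { 0, 1 | 2 } — 3/2
edge 4 of 15 (B): { 0, 1, 3/2 | 2 } — 7/4
edge 5 of 15 (B): { 0, 1, 3/2, 7/4 | 2 } — 15/8
edge 6 of 15 (R): { 0, 1, 3/2, 7/4 | 15/8, 2 } — 29/16
edge 7 of 15 (B): { 0, 1, 3/2, 7/4, 29/16 | 15/8, 2 } — 59/32
edge 8 of 15 (R): { 0, 1, 3/2, 7/4, 29/16 | 59/32, 15/8, 2 } — 117/64
edge 9 of 15 (B): { 0, 1, 3/2, 7/4, 29/16, 117/64 | 59/32, 15/8, 2 } — 235/128
edge 10 of 15 (B): { 0, 1, 3/2, 7/4, 29/16, 117/64, 235/128 | 59/32, 15/8, 2 } — 471/256
edge 11 of 15 (B): { 0, 1, 3/2, 7/4, 29/16, 117/64, 235/128, 471/256 | 59/32, 15/8, 2 } — 943/512
edge 12 of 15 (B): { 0, 1, 3/2, 7/4, 29/16, 117/64, 235/128, 471/256, 943/512 | 59/32, 15/8, 2 } — 1887/1024
edge 13 of 15 (R): { 0, 1, 3/2, 7/4, 29/16, 117/64, 235/128, 471/256, 943/512 | 1887/1024, 59/32, 15/8, 2 } — 3773/2048
edge 14 of 15 (B): { 0, 1, 3/2, 7/4, 29/16, 117/64, 235/128, 471/256, 943/512, 3773/2048 | 1887/1024, 59/32, 15/8, 2 } — 7547/4096
edge 15 of 15 (R): { 0, 1, 3/2, 7/4, 29/16, 117/64, 235/128, 471/256, 943/512, 3773/2048 | 7547/4096, 1887/1024, 59/32, 15/8, 2 } — 15093/8192

15093/8192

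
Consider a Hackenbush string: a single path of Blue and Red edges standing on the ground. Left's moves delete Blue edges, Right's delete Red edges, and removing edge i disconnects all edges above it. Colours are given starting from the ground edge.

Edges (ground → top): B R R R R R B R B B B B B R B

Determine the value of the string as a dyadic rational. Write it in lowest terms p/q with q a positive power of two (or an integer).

Recurse on prefixes of the 15-edge string B R R R R R B R B B B B B R B:
step 1: add B to get B; options L={ 0 } R={ ∅ } => 1
step 2: add R to get BR; options L={ 0 } R={ 1 } => 1/2
step 3: add R to get BRR; options L={ 0 } R={ 1/2 1 } => 1/4
step 4: add R to get BRRR; options L={ 0 } R={ 1/4 1/2 1 } => 1/8
step 5: add R to get BRRRR; options L={ 0 } R={ 1/8 1/4 1/2 1 } => 1/16
step 6: add R to get BRRRRR; options L={ 0 } R={ 1/16 1/8 1/4 1/2 1 } => 1/32
step 7: add B to get BRRRRRB; options L={ 0 1/32 } R={ 1/16 1/8 1/4 1/2 1 } => 3/64
step 8: add R to get BRRRRRBR; options L={ 0 1/32 } R={ 3/64 1/16 1/8 1/4 1/2 1 } => 5/128
step 9: add B to get BRRRRRBRB; options L={ 0 1/32 5/128 } R={ 3/64 1/16 1/8 1/4 1/2 1 } => 11/256
step 10: add B to get BRRRRRBRBB; options L={ 0 1/32 5/128 11/256 } R={ 3/64 1/16 1/8 1/4 1/2 1 } => 23/512
step 11: add B to get BRRRRRBRBBB; options L={ 0 1/32 5/128 11/256 23/512 } R={ 3/64 1/16 1/8 1/4 1/2 1 } => 47/1024
step 12: add B to get BRRRRRBRBBBB; options L={ 0 1/32 5/128 11/256 23/512 47/1024 } R={ 3/64 1/16 1/8 1/4 1/2 1 } => 95/2048
step 13: add B to get BRRRRRBRBBBBB; options L={ 0 1/32 5/128 11/256 23/512 47/1024 95/2048 } R={ 3/64 1/16 1/8 1/4 1/2 1 } => 191/4096
step 14: add R to get BRRRRRBRBBBBBR; options L={ 0 1/32 5/128 11/256 23/512 47/1024 95/2048 } R={ 191/4096 3/64 1/16 1/8 1/4 1/2 1 } => 381/8192
step 15: add B to get BRRRRRBRBBBBBRB; options L={ 0 1/32 5/128 11/256 23/512 47/1024 95/2048 381/8192 } R={ 191/4096 3/64 1/16 1/8 1/4 1/2 1 } => 763/16384

763/16384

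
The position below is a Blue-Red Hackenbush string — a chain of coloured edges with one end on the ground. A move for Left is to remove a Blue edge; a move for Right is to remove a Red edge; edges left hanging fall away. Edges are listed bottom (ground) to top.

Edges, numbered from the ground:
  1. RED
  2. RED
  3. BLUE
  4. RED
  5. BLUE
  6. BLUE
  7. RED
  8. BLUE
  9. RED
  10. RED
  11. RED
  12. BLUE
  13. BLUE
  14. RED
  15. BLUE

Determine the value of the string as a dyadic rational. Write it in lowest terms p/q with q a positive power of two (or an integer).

Build value(s[:k]) for k = 1..15, string s = RED RED BLUE RED BLUE BLUE RED BLUE RED RED RED BLUE BLUE RED BLUE.
value_1 [R]  L=[(no moves)]  R=[0]  → -1
value_2 [RR]  L=[(no moves)]  R=[-1, 0]  → -2
value_3 [RRB]  L=[-2]  R=[-1, 0]  → -3/2
value_4 [RRBR]  L=[-2]  R=[-3/2, -1, 0]  → -7/4
value_5 [RRBRB]  L=[-2, -7/4]  R=[-3/2, -1, 0]  → -13/8
value_6 [RRBRBB]  L=[-2, -7/4, -13/8]  R=[-3/2, -1, 0]  → -25/16
value_7 [RRBRBBR]  L=[-2, -7/4, -13/8]  R=[-25/16, -3/2, -1, 0]  → -51/32
value_8 [RRBRBBRB]  L=[-2, -7/4, -13/8, -51/32]  R=[-25/16, -3/2, -1, 0]  → -101/64
value_9 [RRBRBBRBR]  L=[-2, -7/4, -13/8, -51/32]  R=[-101/64, -25/16, -3/2, -1, 0]  → -203/128
value_10 [RRBRBBRBRR]  L=[-2, -7/4, -13/8, -51/32]  R=[-203/128, -101/64, -25/16, -3/2, -1, 0]  → -407/256
value_11 [RRBRBBRBRRR]  L=[-2, -7/4, -13/8, -51/32]  R=[-407/256, -203/128, -101/64, -25/16, -3/2, -1, 0]  → -815/512
value_12 [RRBRBBRBRRRB]  L=[-2, -7/4, -13/8, -51/32, -815/512]  R=[-407/256, -203/128, -101/64, -25/16, -3/2, -1, 0]  → -1629/1024
value_13 [RRBRBBRBRRRBB]  L=[-2, -7/4, -13/8, -51/32, -815/512, -1629/1024]  R=[-407/256, -203/128, -101/64, -25/16, -3/2, -1, 0]  → -3257/2048
value_14 [RRBRBBRBRRRBBR]  L=[-2, -7/4, -13/8, -51/32, -815/512, -1629/1024]  R=[-3257/2048, -407/256, -203/128, -101/64, -25/16, -3/2, -1, 0]  → -6515/4096
value_15 [RRBRBBRBRRRBBRB]  L=[-2, -7/4, -13/8, -51/32, -815/512, -1629/1024, -6515/4096]  R=[-3257/2048, -407/256, -203/128, -101/64, -25/16, -3/2, -1, 0]  → -13029/8192

-13029/8192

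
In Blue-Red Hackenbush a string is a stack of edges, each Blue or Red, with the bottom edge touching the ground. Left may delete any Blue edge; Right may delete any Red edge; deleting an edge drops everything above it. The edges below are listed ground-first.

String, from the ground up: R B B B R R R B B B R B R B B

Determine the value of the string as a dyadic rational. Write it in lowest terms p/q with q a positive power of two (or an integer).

-3625/16384

step 1: add R to get R; options L={ — } R={ 0 } — -1
step 2: add B to get RB; options L={ -1 } R={ 0 } — -1/2
step 3: add B to get RBB; options L={ -1, -1/2 } R={ 0 } — -1/4
step 4: add B to get RBBB; options L={ -1, -1/2, -1/4 } R={ 0 } — -1/8
step 5: add R to get RBBBR; options L={ -1, -1/2, -1/4 } R={ -1/8, 0 } — -3/16
step 6: add R to get RBBBRR; options L={ -1, -1/2, -1/4 } R={ -3/16, -1/8, 0 } — -7/32
step 7: add R to get RBBBRRR; options L={ -1, -1/2, -1/4 } R={ -7/32, -3/16, -1/8, 0 } — -15/64
step 8: add B to get RBBBRRRB; options L={ -1, -1/2, -1/4, -15/64 } R={ -7/32, -3/16, -1/8, 0 } — -29/128
step 9: add B to get RBBBRRRBB; options L={ -1, -1/2, -1/4, -15/64, -29/128 } R={ -7/32, -3/16, -1/8, 0 } — -57/256
step 10: add B to get RBBBRRRBBB; options L={ -1, -1/2, -1/4, -15/64, -29/128, -57/256 } R={ -7/32, -3/16, -1/8, 0 } — -113/512
step 11: add R to get RBBBRRRBBBR; options L={ -1, -1/2, -1/4, -15/64, -29/128, -57/256 } R={ -113/512, -7/32, -3/16, -1/8, 0 } — -227/1024
step 12: add B to get RBBBRRRBBBRB; options L={ -1, -1/2, -1/4, -15/64, -29/128, -57/256, -227/1024 } R={ -113/512, -7/32, -3/16, -1/8, 0 } — -453/2048
step 13: add R to get RBBBRRRBBBRBR; options L={ -1, -1/2, -1/4, -15/64, -29/128, -57/256, -227/1024 } R={ -453/2048, -113/512, -7/32, -3/16, -1/8, 0 } — -907/4096
step 14: add B to get RBBBRRRBBBRBRB; options L={ -1, -1/2, -1/4, -15/64, -29/128, -57/256, -227/1024, -907/4096 } R={ -453/2048, -113/512, -7/32, -3/16, -1/8, 0 } — -1813/8192
step 15: add B to get RBBBRRRBBBRBRBB; options L={ -1, -1/2, -1/4, -15/64, -29/128, -57/256, -227/1024, -907/4096, -1813/8192 } R={ -453/2048, -113/512, -7/32, -3/16, -1/8, 0 } — -3625/16384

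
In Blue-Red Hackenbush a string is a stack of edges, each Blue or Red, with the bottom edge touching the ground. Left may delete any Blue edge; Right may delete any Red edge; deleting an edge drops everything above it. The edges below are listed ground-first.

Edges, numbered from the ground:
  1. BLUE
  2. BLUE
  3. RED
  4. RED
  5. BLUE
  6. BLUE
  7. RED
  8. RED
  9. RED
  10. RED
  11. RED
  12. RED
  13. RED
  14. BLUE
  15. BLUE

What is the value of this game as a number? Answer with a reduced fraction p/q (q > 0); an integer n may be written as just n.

step 1: add BLUE to get B; options L={ 0 } R={ · } — 1
step 2: add BLUE to get BB; options L={ 0,1 } R={ · } — 2
step 3: add RED to get BBR; options L={ 0,1 } R={ 2 } — 3/2
step 4: add RED to get BBRR; options L={ 0,1 } R={ 3/2,2 } — 5/4
step 5: add BLUE to get BBRRB; options L={ 0,1,5/4 } R={ 3/2,2 } — 11/8
step 6: add BLUE to get BBRRBB; options L={ 0,1,5/4,11/8 } R={ 3/2,2 } — 23/16
step 7: add RED to get BBRRBBR; options L={ 0,1,5/4,11/8 } R={ 23/16,3/2,2 } — 45/32
step 8: add RED to get BBRRBBRR; options L={ 0,1,5/4,11/8 } R={ 45/32,23/16,3/2,2 } — 89/64
step 9: add RED to get BBRRBBRRR; options L={ 0,1,5/4,11/8 } R={ 89/64,45/32,23/16,3/2,2 } — 177/128
step 10: add RED to get BBRRBBRRRR; options L={ 0,1,5/4,11/8 } R={ 177/128,89/64,45/32,23/16,3/2,2 } — 353/256
step 11: add RED to get BBRRBBRRRRR; options L={ 0,1,5/4,11/8 } R={ 353/256,177/128,89/64,45/32,23/16,3/2,2 } — 705/512
step 12: add RED to get BBRRBBRRRRRR; options L={ 0,1,5/4,11/8 } R={ 705/512,353/256,177/128,89/64,45/32,23/16,3/2,2 } — 1409/1024
step 13: add RED to get BBRRBBRRRRRRR; options L={ 0,1,5/4,11/8 } R={ 1409/1024,705/512,353/256,177/128,89/64,45/32,23/16,3/2,2 } — 2817/2048
step 14: add BLUE to get BBRRBBRRRRRRRB; options L={ 0,1,5/4,11/8,2817/2048 } R={ 1409/1024,705/512,353/256,177/128,89/64,45/32,23/16,3/2,2 } — 5635/4096
step 15: add BLUE to get BBRRBBRRRRRRRBB; options L={ 0,1,5/4,11/8,2817/2048,5635/4096 } R={ 1409/1024,705/512,353/256,177/128,89/64,45/32,23/16,3/2,2 } — 11271/8192

11271/8192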